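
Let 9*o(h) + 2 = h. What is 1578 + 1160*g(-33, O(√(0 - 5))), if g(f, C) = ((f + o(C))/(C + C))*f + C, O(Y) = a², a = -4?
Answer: 693041/12 ≈ 57753.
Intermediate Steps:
O(Y) = 16 (O(Y) = (-4)² = 16)
o(h) = -2/9 + h/9
g(f, C) = C + f*(-2/9 + f + C/9)/(2*C) (g(f, C) = ((f + (-2/9 + C/9))/(C + C))*f + C = ((-2/9 + f + C/9)/((2*C)))*f + C = ((-2/9 + f + C/9)*(1/(2*C)))*f + C = ((-2/9 + f + C/9)/(2*C))*f + C = f*(-2/9 + f + C/9)/(2*C) + C = C + f*(-2/9 + f + C/9)/(2*C))
1578 + 1160*g(-33, O(√(0 - 5))) = 1578 + 1160*((16² + (½)*(-33)² + (1/18)*(-33)*(-2 + 16))/16) = 1578 + 1160*((256 + (½)*1089 + (1/18)*(-33)*14)/16) = 1578 + 1160*((256 + 1089/2 - 77/3)/16) = 1578 + 1160*((1/16)*(4649/6)) = 1578 + 1160*(4649/96) = 1578 + 674105/12 = 693041/12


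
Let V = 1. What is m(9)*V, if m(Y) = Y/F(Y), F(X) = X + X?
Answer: 1/2 ≈ 0.50000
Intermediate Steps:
F(X) = 2*X
m(Y) = 1/2 (m(Y) = Y/((2*Y)) = Y*(1/(2*Y)) = 1/2)
m(9)*V = (1/2)*1 = 1/2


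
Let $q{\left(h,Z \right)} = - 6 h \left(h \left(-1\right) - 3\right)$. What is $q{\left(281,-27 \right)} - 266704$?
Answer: $212120$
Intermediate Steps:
$q{\left(h,Z \right)} = - 6 h \left(-3 - h\right)$ ($q{\left(h,Z \right)} = - 6 h \left(- h - 3\right) = - 6 h \left(-3 - h\right)$)
$q{\left(281,-27 \right)} - 266704 = 6 \cdot 281 \left(3 + 281\right) - 266704 = 6 \cdot 281 \cdot 284 - 266704 = 478824 - 266704 = 212120$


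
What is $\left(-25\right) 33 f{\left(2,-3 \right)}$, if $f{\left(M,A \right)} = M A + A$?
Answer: $7425$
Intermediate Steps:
$f{\left(M,A \right)} = A + A M$ ($f{\left(M,A \right)} = A M + A = A + A M$)
$\left(-25\right) 33 f{\left(2,-3 \right)} = \left(-25\right) 33 \left(- 3 \left(1 + 2\right)\right) = - 825 \left(\left(-3\right) 3\right) = \left(-825\right) \left(-9\right) = 7425$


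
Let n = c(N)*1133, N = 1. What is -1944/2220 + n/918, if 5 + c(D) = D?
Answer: -493568/84915 ≈ -5.8125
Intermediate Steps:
c(D) = -5 + D
n = -4532 (n = (-5 + 1)*1133 = -4*1133 = -4532)
-1944/2220 + n/918 = -1944/2220 - 4532/918 = -1944*1/2220 - 4532*1/918 = -162/185 - 2266/459 = -493568/84915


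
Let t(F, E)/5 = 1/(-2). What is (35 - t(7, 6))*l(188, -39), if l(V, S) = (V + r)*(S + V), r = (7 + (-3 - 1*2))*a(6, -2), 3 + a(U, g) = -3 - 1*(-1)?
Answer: 994575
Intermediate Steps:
a(U, g) = -5 (a(U, g) = -3 + (-3 - 1*(-1)) = -3 + (-3 + 1) = -3 - 2 = -5)
r = -10 (r = (7 + (-3 - 1*2))*(-5) = (7 + (-3 - 2))*(-5) = (7 - 5)*(-5) = 2*(-5) = -10)
t(F, E) = -5/2 (t(F, E) = 5/(-2) = 5*(-½) = -5/2)
l(V, S) = (-10 + V)*(S + V) (l(V, S) = (V - 10)*(S + V) = (-10 + V)*(S + V))
(35 - t(7, 6))*l(188, -39) = (35 - 1*(-5/2))*(188² - 10*(-39) - 10*188 - 39*188) = (35 + 5/2)*(35344 + 390 - 1880 - 7332) = (75/2)*26522 = 994575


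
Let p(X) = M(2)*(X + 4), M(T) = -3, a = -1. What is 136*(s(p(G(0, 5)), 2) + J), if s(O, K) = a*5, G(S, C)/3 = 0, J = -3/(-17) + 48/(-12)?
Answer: -1200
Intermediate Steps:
J = -65/17 (J = -3*(-1/17) + 48*(-1/12) = 3/17 - 4 = -65/17 ≈ -3.8235)
G(S, C) = 0 (G(S, C) = 3*0 = 0)
p(X) = -12 - 3*X (p(X) = -3*(X + 4) = -3*(4 + X) = -12 - 3*X)
s(O, K) = -5 (s(O, K) = -1*5 = -5)
136*(s(p(G(0, 5)), 2) + J) = 136*(-5 - 65/17) = 136*(-150/17) = -1200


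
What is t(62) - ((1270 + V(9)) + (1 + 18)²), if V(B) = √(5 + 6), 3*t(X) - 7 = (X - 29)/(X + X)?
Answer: -605831/372 - √11 ≈ -1631.9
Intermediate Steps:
t(X) = 7/3 + (-29 + X)/(6*X) (t(X) = 7/3 + ((X - 29)/(X + X))/3 = 7/3 + ((-29 + X)/((2*X)))/3 = 7/3 + ((-29 + X)*(1/(2*X)))/3 = 7/3 + ((-29 + X)/(2*X))/3 = 7/3 + (-29 + X)/(6*X))
V(B) = √11
t(62) - ((1270 + V(9)) + (1 + 18)²) = (⅙)*(-29 + 15*62)/62 - ((1270 + √11) + (1 + 18)²) = (⅙)*(1/62)*(-29 + 930) - ((1270 + √11) + 19²) = (⅙)*(1/62)*901 - ((1270 + √11) + 361) = 901/372 - (1631 + √11) = 901/372 + (-1631 - √11) = -605831/372 - √11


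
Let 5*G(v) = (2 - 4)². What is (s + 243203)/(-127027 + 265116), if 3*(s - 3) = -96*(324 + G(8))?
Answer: 1164062/690445 ≈ 1.6860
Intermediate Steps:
G(v) = ⅘ (G(v) = (2 - 4)²/5 = (⅕)*(-2)² = (⅕)*4 = ⅘)
s = -51953/5 (s = 3 + (-96*(324 + ⅘))/3 = 3 + (-96*1624/5)/3 = 3 + (⅓)*(-155904/5) = 3 - 51968/5 = -51953/5 ≈ -10391.)
(s + 243203)/(-127027 + 265116) = (-51953/5 + 243203)/(-127027 + 265116) = (1164062/5)/138089 = (1164062/5)*(1/138089) = 1164062/690445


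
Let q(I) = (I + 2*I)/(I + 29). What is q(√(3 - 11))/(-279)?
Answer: -2*√2/(-2697*I + 186*√2) ≈ -0.00010132 - 0.0010388*I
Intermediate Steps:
q(I) = 3*I/(29 + I) (q(I) = (3*I)/(29 + I) = 3*I/(29 + I))
q(√(3 - 11))/(-279) = (3*√(3 - 11)/(29 + √(3 - 11)))/(-279) = (3*√(-8)/(29 + √(-8)))*(-1/279) = (3*(2*I*√2)/(29 + 2*I*√2))*(-1/279) = (6*I*√2/(29 + 2*I*√2))*(-1/279) = -2*I*√2/(93*(29 + 2*I*√2))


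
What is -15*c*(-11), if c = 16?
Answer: 2640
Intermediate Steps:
-15*c*(-11) = -15*16*(-11) = -240*(-11) = 2640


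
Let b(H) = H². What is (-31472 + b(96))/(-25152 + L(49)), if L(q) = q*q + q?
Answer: 11128/11351 ≈ 0.98035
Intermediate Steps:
L(q) = q + q² (L(q) = q² + q = q + q²)
(-31472 + b(96))/(-25152 + L(49)) = (-31472 + 96²)/(-25152 + 49*(1 + 49)) = (-31472 + 9216)/(-25152 + 49*50) = -22256/(-25152 + 2450) = -22256/(-22702) = -22256*(-1/22702) = 11128/11351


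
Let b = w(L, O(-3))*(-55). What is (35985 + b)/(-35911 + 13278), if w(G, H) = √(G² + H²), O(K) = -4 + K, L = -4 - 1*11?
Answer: -35985/22633 + 55*√274/22633 ≈ -1.5497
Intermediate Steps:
L = -15 (L = -4 - 11 = -15)
b = -55*√274 (b = √((-15)² + (-4 - 3)²)*(-55) = √(225 + (-7)²)*(-55) = √(225 + 49)*(-55) = √274*(-55) = -55*√274 ≈ -910.41)
(35985 + b)/(-35911 + 13278) = (35985 - 55*√274)/(-35911 + 13278) = (35985 - 55*√274)/(-22633) = (35985 - 55*√274)*(-1/22633) = -35985/22633 + 55*√274/22633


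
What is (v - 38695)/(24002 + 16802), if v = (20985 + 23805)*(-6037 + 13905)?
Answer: 352369025/40804 ≈ 8635.7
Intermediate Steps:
v = 352407720 (v = 44790*7868 = 352407720)
(v - 38695)/(24002 + 16802) = (352407720 - 38695)/(24002 + 16802) = 352369025/40804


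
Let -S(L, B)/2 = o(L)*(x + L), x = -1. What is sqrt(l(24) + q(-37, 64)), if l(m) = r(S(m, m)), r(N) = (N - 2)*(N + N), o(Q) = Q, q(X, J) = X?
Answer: sqrt(2442011) ≈ 1562.7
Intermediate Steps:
S(L, B) = -2*L*(-1 + L)
r(N) = 2*N*(-2 + N) (r(N) = (-2 + N)*(2*N) = 2*N*(-2 + N))
l(m) = 4*m*(1 - m)*(-2 + 2*m*(1 - m)) (l(m) = 2*(2*m*(1 - m))*(-2 + 2*m*(1 - m)) = 4*m*(1 - m)*(-2 + 2*m*(1 - m)))
sqrt(l(24) + q(-37, 64)) = sqrt(8*24*(1 + 24*(-1 + 24))*(-1 + 24) - 37) = sqrt(8*24*(1 + 24*23)*23 - 37) = sqrt(8*24*(1 + 552)*23 - 37) = sqrt(8*24*553*23 - 37) = sqrt(2442048 - 37) = sqrt(2442011)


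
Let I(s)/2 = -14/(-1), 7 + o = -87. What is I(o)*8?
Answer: 224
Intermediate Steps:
o = -94 (o = -7 - 87 = -94)
I(s) = 28 (I(s) = 2*(-14/(-1)) = 2*(-14*(-1)) = 2*14 = 28)
I(o)*8 = 28*8 = 224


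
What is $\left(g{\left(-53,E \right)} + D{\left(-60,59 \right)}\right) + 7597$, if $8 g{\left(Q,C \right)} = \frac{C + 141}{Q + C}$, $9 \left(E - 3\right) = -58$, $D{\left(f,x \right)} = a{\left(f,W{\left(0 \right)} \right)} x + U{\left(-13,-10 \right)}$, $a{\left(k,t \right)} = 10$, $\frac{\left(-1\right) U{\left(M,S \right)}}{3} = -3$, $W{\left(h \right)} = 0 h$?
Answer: $\frac{16653653}{2032} \approx 8195.7$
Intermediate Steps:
$W{\left(h \right)} = 0$
$U{\left(M,S \right)} = 9$ ($U{\left(M,S \right)} = \left(-3\right) \left(-3\right) = 9$)
$D{\left(f,x \right)} = 9 + 10 x$ ($D{\left(f,x \right)} = 10 x + 9 = 9 + 10 x$)
$E = - \frac{31}{9}$ ($E = 3 + \frac{1}{9} \left(-58\right) = 3 - \frac{58}{9} = - \frac{31}{9} \approx -3.4444$)
$g{\left(Q,C \right)} = \frac{141 + C}{8 \left(C + Q\right)}$ ($g{\left(Q,C \right)} = \frac{\left(C + 141\right) \frac{1}{Q + C}}{8} = \frac{\left(141 + C\right) \frac{1}{C + Q}}{8} = \frac{\frac{1}{C + Q} \left(141 + C\right)}{8} = \frac{141 + C}{8 \left(C + Q\right)}$)
$\left(g{\left(-53,E \right)} + D{\left(-60,59 \right)}\right) + 7597 = \left(\frac{141 - \frac{31}{9}}{8 \left(- \frac{31}{9} - 53\right)} + \left(9 + 10 \cdot 59\right)\right) + 7597 = \left(\frac{1}{8} \frac{1}{- \frac{508}{9}} \cdot \frac{1238}{9} + \left(9 + 590\right)\right) + 7597 = \left(\frac{1}{8} \left(- \frac{9}{508}\right) \frac{1238}{9} + 599\right) + 7597 = \left(- \frac{619}{2032} + 599\right) + 7597 = \frac{1216549}{2032} + 7597 = \frac{16653653}{2032}$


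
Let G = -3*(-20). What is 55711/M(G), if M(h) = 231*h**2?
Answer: 55711/831600 ≈ 0.066993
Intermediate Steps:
G = 60
55711/M(G) = 55711/((231*60**2)) = 55711/((231*3600)) = 55711/831600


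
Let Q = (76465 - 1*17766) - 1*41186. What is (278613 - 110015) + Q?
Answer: 186111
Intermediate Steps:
Q = 17513 (Q = (76465 - 17766) - 41186 = 58699 - 41186 = 17513)
(278613 - 110015) + Q = (278613 - 110015) + 17513 = 168598 + 17513 = 186111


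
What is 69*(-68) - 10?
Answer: -4702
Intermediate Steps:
69*(-68) - 10 = -4692 - 10 = -4702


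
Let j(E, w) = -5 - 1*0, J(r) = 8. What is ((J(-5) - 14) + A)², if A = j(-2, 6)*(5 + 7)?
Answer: 4356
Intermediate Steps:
j(E, w) = -5 (j(E, w) = -5 + 0 = -5)
A = -60 (A = -5*(5 + 7) = -5*12 = -60)
((J(-5) - 14) + A)² = ((8 - 14) - 60)² = (-6 - 60)² = (-66)² = 4356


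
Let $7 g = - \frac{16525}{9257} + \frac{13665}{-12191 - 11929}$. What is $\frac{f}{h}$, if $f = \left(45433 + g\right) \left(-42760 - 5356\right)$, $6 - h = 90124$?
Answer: $\frac{1162133435608789}{47908196436} \approx 24258.0$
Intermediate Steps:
$h = -90118$ ($h = 6 - 90124 = -90118$)
$g = - \frac{5000761}{14885256}$ ($g = \frac{- \frac{16525}{9257} + \frac{13665}{-12191 - 11929}}{7} = \frac{\left(-16525\right) \frac{1}{9257} + \frac{13665}{-24120}}{7} = \frac{- \frac{16525}{9257} + 13665 \left(- \frac{1}{24120}\right)}{7} = \frac{- \frac{16525}{9257} - \frac{911}{1608}}{7} = \frac{1}{7} \left(- \frac{35005327}{14885256}\right) = - \frac{5000761}{14885256} \approx -0.33595$)
$f = - \frac{8134934049261523}{3721314}$ ($f = \left(45433 - \frac{5000761}{14885256}\right) \left(-42760 - 5356\right) = \frac{676276835087}{14885256} \left(-48116\right) = - \frac{8134934049261523}{3721314} \approx -2.186 \cdot 10^{9}$)
$\frac{f}{h} = - \frac{8134934049261523}{3721314 \left(-90118\right)} = \left(- \frac{8134934049261523}{3721314}\right) \left(- \frac{1}{90118}\right) = \frac{1162133435608789}{47908196436}$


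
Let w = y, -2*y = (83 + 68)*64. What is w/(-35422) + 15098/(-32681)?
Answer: -188443382/578813191 ≈ -0.32557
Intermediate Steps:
y = -4832 (y = -(83 + 68)*64/2 = -151*64/2 = -½*9664 = -4832)
w = -4832
w/(-35422) + 15098/(-32681) = -4832/(-35422) + 15098/(-32681) = -4832*(-1/35422) + 15098*(-1/32681) = 2416/17711 - 15098/32681 = -188443382/578813191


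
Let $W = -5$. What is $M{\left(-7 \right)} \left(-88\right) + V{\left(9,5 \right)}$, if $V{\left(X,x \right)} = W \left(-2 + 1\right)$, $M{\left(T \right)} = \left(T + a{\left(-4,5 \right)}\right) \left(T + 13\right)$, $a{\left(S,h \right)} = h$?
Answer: $1061$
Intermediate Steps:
$M{\left(T \right)} = \left(5 + T\right) \left(13 + T\right)$ ($M{\left(T \right)} = \left(T + 5\right) \left(T + 13\right) = \left(5 + T\right) \left(13 + T\right)$)
$V{\left(X,x \right)} = 5$ ($V{\left(X,x \right)} = - 5 \left(-2 + 1\right) = \left(-5\right) \left(-1\right) = 5$)
$M{\left(-7 \right)} \left(-88\right) + V{\left(9,5 \right)} = \left(65 + \left(-7\right)^{2} + 18 \left(-7\right)\right) \left(-88\right) + 5 = \left(65 + 49 - 126\right) \left(-88\right) + 5 = \left(-12\right) \left(-88\right) + 5 = 1056 + 5 = 1061$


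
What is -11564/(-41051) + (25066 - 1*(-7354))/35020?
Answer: 86792235/71880301 ≈ 1.2075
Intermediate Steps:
-11564/(-41051) + (25066 - 1*(-7354))/35020 = -11564*(-1/41051) + (25066 + 7354)*(1/35020) = 11564/41051 + 32420*(1/35020) = 11564/41051 + 1621/1751 = 86792235/71880301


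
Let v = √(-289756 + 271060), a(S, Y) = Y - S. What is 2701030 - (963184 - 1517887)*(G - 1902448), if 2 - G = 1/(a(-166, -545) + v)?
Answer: -171312580459508759/162337 + 1109406*I*√4674/162337 ≈ -1.0553e+12 + 467.22*I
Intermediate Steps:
v = 2*I*√4674 (v = √(-18696) = 2*I*√4674 ≈ 136.73*I)
G = 2 - 1/(-379 + 2*I*√4674) (G = 2 - 1/((-545 - 1*(-166)) + 2*I*√4674) = 2 - 1/((-545 + 166) + 2*I*√4674) = 2 - 1/(-379 + 2*I*√4674) ≈ 2.0023 + 0.00084228*I)
2701030 - (963184 - 1517887)*(G - 1902448) = 2701030 - (963184 - 1517887)*((325053/162337 + 2*I*√4674/162337) - 1902448) = 2701030 - (-554703)*(-308837375923/162337 + 2*I*√4674/162337) = 2701030 - (171313018936615869/162337 - 1109406*I*√4674/162337) = 2701030 + (-171313018936615869/162337 + 1109406*I*√4674/162337) = -171312580459508759/162337 + 1109406*I*√4674/162337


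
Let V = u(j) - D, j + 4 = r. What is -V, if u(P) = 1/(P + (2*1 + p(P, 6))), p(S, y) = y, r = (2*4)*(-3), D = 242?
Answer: 4841/20 ≈ 242.05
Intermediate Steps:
r = -24 (r = 8*(-3) = -24)
j = -28 (j = -4 - 24 = -28)
u(P) = 1/(8 + P) (u(P) = 1/(P + (2*1 + 6)) = 1/(P + (2 + 6)) = 1/(P + 8) = 1/(8 + P))
V = -4841/20 (V = 1/(8 - 28) - 1*242 = 1/(-20) - 242 = -1/20 - 242 = -4841/20 ≈ -242.05)
-V = -1*(-4841/20) = 4841/20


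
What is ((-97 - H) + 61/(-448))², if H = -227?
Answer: 3384796041/200704 ≈ 16865.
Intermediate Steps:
((-97 - H) + 61/(-448))² = ((-97 - 1*(-227)) + 61/(-448))² = ((-97 + 227) + 61*(-1/448))² = (130 - 61/448)² = (58179/448)² = 3384796041/200704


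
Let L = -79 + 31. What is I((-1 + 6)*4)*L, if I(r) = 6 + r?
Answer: -1248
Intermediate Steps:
L = -48
I((-1 + 6)*4)*L = (6 + (-1 + 6)*4)*(-48) = (6 + 5*4)*(-48) = (6 + 20)*(-48) = 26*(-48) = -1248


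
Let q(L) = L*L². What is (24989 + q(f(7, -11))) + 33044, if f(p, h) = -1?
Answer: 58032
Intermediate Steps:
q(L) = L³
(24989 + q(f(7, -11))) + 33044 = (24989 + (-1)³) + 33044 = (24989 - 1) + 33044 = 24988 + 33044 = 58032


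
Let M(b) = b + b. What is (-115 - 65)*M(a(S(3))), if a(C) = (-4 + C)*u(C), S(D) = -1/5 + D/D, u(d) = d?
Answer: 4608/5 ≈ 921.60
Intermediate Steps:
S(D) = ⅘ (S(D) = -1*⅕ + 1 = -⅕ + 1 = ⅘)
a(C) = C*(-4 + C) (a(C) = (-4 + C)*C = C*(-4 + C))
M(b) = 2*b
(-115 - 65)*M(a(S(3))) = (-115 - 65)*(2*(4*(-4 + ⅘)/5)) = -360*(⅘)*(-16/5) = -360*(-64)/25 = -180*(-128/25) = 4608/5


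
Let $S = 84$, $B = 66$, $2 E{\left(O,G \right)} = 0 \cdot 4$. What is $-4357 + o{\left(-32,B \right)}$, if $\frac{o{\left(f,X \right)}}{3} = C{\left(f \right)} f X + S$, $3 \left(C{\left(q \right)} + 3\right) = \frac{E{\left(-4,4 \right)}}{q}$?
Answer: $14903$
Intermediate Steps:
$E{\left(O,G \right)} = 0$ ($E{\left(O,G \right)} = \frac{0 \cdot 4}{2} = \frac{1}{2} \cdot 0 = 0$)
$C{\left(q \right)} = -3$ ($C{\left(q \right)} = -3 + \frac{0 \frac{1}{q}}{3} = -3 + \frac{1}{3} \cdot 0 = -3 + 0 = -3$)
$o{\left(f,X \right)} = 252 - 9 X f$ ($o{\left(f,X \right)} = 3 \left(- 3 f X + 84\right) = 3 \left(- 3 X f + 84\right) = 3 \left(84 - 3 X f\right) = 252 - 9 X f$)
$-4357 + o{\left(-32,B \right)} = -4357 - \left(-252 + 594 \left(-32\right)\right) = -4357 + \left(252 + 19008\right) = -4357 + 19260 = 14903$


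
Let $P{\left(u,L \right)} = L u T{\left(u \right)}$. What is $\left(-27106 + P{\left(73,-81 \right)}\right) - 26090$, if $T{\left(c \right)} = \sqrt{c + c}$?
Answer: $-53196 - 5913 \sqrt{146} \approx -1.2464 \cdot 10^{5}$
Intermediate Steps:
$T{\left(c \right)} = \sqrt{2} \sqrt{c}$ ($T{\left(c \right)} = \sqrt{2 c} = \sqrt{2} \sqrt{c}$)
$P{\left(u,L \right)} = L \sqrt{2} u^{\frac{3}{2}}$ ($P{\left(u,L \right)} = L u \sqrt{2} \sqrt{u} = L \sqrt{2} u^{\frac{3}{2}}$)
$\left(-27106 + P{\left(73,-81 \right)}\right) - 26090 = \left(-27106 - 81 \sqrt{2} \cdot 73^{\frac{3}{2}}\right) - 26090 = \left(-27106 - 81 \sqrt{2} \cdot 73 \sqrt{73}\right) - 26090 = \left(-27106 - 5913 \sqrt{146}\right) - 26090 = -53196 - 5913 \sqrt{146}$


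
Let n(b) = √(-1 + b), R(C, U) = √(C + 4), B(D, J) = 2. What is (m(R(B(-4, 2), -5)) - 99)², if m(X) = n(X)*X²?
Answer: 9*(33 - 2*√(-1 + √6))² ≈ 8422.9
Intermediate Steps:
R(C, U) = √(4 + C)
m(X) = X²*√(-1 + X) (m(X) = √(-1 + X)*X² = X²*√(-1 + X))
(m(R(B(-4, 2), -5)) - 99)² = ((√(4 + 2))²*√(-1 + √(4 + 2)) - 99)² = ((√6)²*√(-1 + √6) - 99)² = (6*√(-1 + √6) - 99)² = (-99 + 6*√(-1 + √6))²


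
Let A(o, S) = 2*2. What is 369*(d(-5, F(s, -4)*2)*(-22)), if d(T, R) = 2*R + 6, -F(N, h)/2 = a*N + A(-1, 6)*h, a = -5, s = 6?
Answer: -3036132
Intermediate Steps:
A(o, S) = 4
F(N, h) = -8*h + 10*N (F(N, h) = -2*(-5*N + 4*h) = -8*h + 10*N)
d(T, R) = 6 + 2*R
369*(d(-5, F(s, -4)*2)*(-22)) = 369*((6 + 2*((-8*(-4) + 10*6)*2))*(-22)) = 369*((6 + 2*((32 + 60)*2))*(-22)) = 369*((6 + 2*(92*2))*(-22)) = 369*((6 + 2*184)*(-22)) = 369*((6 + 368)*(-22)) = 369*(374*(-22)) = 369*(-8228) = -3036132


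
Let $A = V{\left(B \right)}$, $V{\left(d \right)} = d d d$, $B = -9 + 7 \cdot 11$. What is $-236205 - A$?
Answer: $-550637$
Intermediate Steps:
$B = 68$ ($B = -9 + 77 = 68$)
$V{\left(d \right)} = d^{3}$ ($V{\left(d \right)} = d^{2} d = d^{3}$)
$A = 314432$ ($A = 68^{3} = 314432$)
$-236205 - A = -236205 - 314432 = -550637$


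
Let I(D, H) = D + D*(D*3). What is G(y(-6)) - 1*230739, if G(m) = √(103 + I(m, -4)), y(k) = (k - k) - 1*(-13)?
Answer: -230739 + √623 ≈ -2.3071e+5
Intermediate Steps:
I(D, H) = D + 3*D² (I(D, H) = D + D*(3*D) = D + 3*D²)
y(k) = 13 (y(k) = 0 + 13 = 13)
G(m) = √(103 + m*(1 + 3*m))
G(y(-6)) - 1*230739 = √(103 + 13*(1 + 3*13)) - 1*230739 = √(103 + 13*(1 + 39)) - 230739 = √(103 + 13*40) - 230739 = √(103 + 520) - 230739 = √623 - 230739 = -230739 + √623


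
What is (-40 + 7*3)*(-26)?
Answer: 494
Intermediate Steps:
(-40 + 7*3)*(-26) = (-40 + 21)*(-26) = -19*(-26) = 494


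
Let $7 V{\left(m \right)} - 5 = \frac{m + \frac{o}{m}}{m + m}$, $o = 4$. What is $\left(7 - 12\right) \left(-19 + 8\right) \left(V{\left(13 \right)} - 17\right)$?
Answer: $- \frac{2109745}{2366} \approx -891.69$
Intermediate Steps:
$V{\left(m \right)} = \frac{5}{7} + \frac{m + \frac{4}{m}}{14 m}$ ($V{\left(m \right)} = \frac{5}{7} + \frac{\left(m + \frac{4}{m}\right) \frac{1}{m + m}}{7} = \frac{5}{7} + \frac{\left(m + \frac{4}{m}\right) \frac{1}{2 m}}{7} = \frac{5}{7} + \frac{\frac{1}{2} \frac{1}{m} \left(m + \frac{4}{m}\right)}{7} = \frac{5}{7} + \frac{m + \frac{4}{m}}{14 m}$)
$\left(7 - 12\right) \left(-19 + 8\right) \left(V{\left(13 \right)} - 17\right) = \left(7 - 12\right) \left(-19 + 8\right) \left(\left(\frac{11}{14} + \frac{2}{7 \cdot 169}\right) - 17\right) = \left(-5\right) \left(-11\right) \left(\left(\frac{11}{14} + \frac{2}{7} \cdot \frac{1}{169}\right) - 17\right) = 55 \left(\left(\frac{11}{14} + \frac{2}{1183}\right) - 17\right) = 55 \left(\frac{1863}{2366} - 17\right) = 55 \left(- \frac{38359}{2366}\right) = - \frac{2109745}{2366}$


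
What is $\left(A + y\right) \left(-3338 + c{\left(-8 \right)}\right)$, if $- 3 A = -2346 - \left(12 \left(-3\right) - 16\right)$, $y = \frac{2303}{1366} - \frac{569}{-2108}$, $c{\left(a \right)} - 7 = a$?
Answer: $- \frac{3685439706879}{1439764} \approx -2.5598 \cdot 10^{6}$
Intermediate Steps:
$c{\left(a \right)} = 7 + a$
$y = \frac{2815989}{1439764}$ ($y = 2303 \cdot \frac{1}{1366} - - \frac{569}{2108} = \frac{2303}{1366} + \frac{569}{2108} = \frac{2815989}{1439764} \approx 1.9559$)
$A = \frac{2294}{3}$ ($A = - \frac{-2346 - \left(12 \left(-3\right) - 16\right)}{3} = - \frac{-2346 - \left(-36 - 16\right)}{3} = - \frac{-2346 - -52}{3} = - \frac{-2346 + 52}{3} = \left(- \frac{1}{3}\right) \left(-2294\right) = \frac{2294}{3} \approx 764.67$)
$\left(A + y\right) \left(-3338 + c{\left(-8 \right)}\right) = \left(\frac{2294}{3} + \frac{2815989}{1439764}\right) \left(-3338 + \left(7 - 8\right)\right) = \frac{3311266583 \left(-3338 - 1\right)}{4319292} = \frac{3311266583}{4319292} \left(-3339\right) = - \frac{3685439706879}{1439764}$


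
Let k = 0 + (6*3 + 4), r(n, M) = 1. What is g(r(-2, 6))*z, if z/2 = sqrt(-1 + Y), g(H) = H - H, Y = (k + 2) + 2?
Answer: 0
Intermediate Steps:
k = 22 (k = 0 + (18 + 4) = 0 + 22 = 22)
Y = 26 (Y = (22 + 2) + 2 = 24 + 2 = 26)
g(H) = 0
z = 10 (z = 2*sqrt(-1 + 26) = 2*sqrt(25) = 2*5 = 10)
g(r(-2, 6))*z = 0*10 = 0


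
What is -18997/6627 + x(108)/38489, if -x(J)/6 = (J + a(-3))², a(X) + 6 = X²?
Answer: -1221083135/255066603 ≈ -4.7873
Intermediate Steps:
a(X) = -6 + X²
x(J) = -6*(3 + J)² (x(J) = -6*(J + (-6 + (-3)²))² = -6*(J + (-6 + 9))² = -6*(J + 3)² = -6*(3 + J)²)
-18997/6627 + x(108)/38489 = -18997/6627 - 6*(3 + 108)²/38489 = -18997*1/6627 - 6*111²*(1/38489) = -18997/6627 - 6*12321*(1/38489) = -18997/6627 - 73926*1/38489 = -18997/6627 - 73926/38489 = -1221083135/255066603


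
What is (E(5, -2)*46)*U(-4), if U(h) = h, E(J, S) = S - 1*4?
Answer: 1104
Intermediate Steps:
E(J, S) = -4 + S (E(J, S) = S - 4 = -4 + S)
(E(5, -2)*46)*U(-4) = ((-4 - 2)*46)*(-4) = -6*46*(-4) = -276*(-4) = 1104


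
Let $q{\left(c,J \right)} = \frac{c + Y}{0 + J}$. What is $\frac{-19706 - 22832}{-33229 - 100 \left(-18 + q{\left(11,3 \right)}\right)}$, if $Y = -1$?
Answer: $\frac{127614}{95287} \approx 1.3393$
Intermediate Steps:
$q{\left(c,J \right)} = \frac{-1 + c}{J}$ ($q{\left(c,J \right)} = \frac{c - 1}{0 + J} = \frac{-1 + c}{J}$)
$\frac{-19706 - 22832}{-33229 - 100 \left(-18 + q{\left(11,3 \right)}\right)} = \frac{-19706 - 22832}{-33229 - 100 \left(-18 + \frac{-1 + 11}{3}\right)} = - \frac{42538}{-33229 - 100 \left(-18 + \frac{1}{3} \cdot 10\right)} = - \frac{42538}{-33229 - 100 \left(-18 + \frac{10}{3}\right)} = - \frac{42538}{-33229 - - \frac{4400}{3}} = - \frac{42538}{-33229 + \frac{4400}{3}} = - \frac{42538}{- \frac{95287}{3}} = \left(-42538\right) \left(- \frac{3}{95287}\right) = \frac{127614}{95287}$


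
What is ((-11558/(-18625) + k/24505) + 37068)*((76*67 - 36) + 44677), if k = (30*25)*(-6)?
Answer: 168278997055089614/91281125 ≈ 1.8435e+9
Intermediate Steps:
k = -4500 (k = 750*(-6) = -4500)
((-11558/(-18625) + k/24505) + 37068)*((76*67 - 36) + 44677) = ((-11558/(-18625) - 4500/24505) + 37068)*((76*67 - 36) + 44677) = ((-11558*(-1/18625) - 4500*1/24505) + 37068)*((5092 - 36) + 44677) = ((11558/18625 - 900/4901) + 37068)*(5056 + 44677) = (39883258/91281125 + 37068)*49733 = (3383648624758/91281125)*49733 = 168278997055089614/91281125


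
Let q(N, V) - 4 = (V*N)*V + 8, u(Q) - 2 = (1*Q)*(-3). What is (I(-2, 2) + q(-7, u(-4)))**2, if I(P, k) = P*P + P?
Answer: 1844164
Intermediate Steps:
u(Q) = 2 - 3*Q (u(Q) = 2 + (1*Q)*(-3) = 2 + Q*(-3) = 2 - 3*Q)
q(N, V) = 12 + N*V**2 (q(N, V) = 4 + ((V*N)*V + 8) = 4 + ((N*V)*V + 8) = 4 + (N*V**2 + 8) = 4 + (8 + N*V**2) = 12 + N*V**2)
I(P, k) = P + P**2 (I(P, k) = P**2 + P = P + P**2)
(I(-2, 2) + q(-7, u(-4)))**2 = (-2*(1 - 2) + (12 - 7*(2 - 3*(-4))**2))**2 = (-2*(-1) + (12 - 7*(2 + 12)**2))**2 = (2 + (12 - 7*14**2))**2 = (2 + (12 - 7*196))**2 = (2 + (12 - 1372))**2 = (2 - 1360)**2 = (-1358)**2 = 1844164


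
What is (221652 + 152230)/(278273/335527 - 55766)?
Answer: -125447505814/18710720409 ≈ -6.7046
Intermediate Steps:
(221652 + 152230)/(278273/335527 - 55766) = 373882/(278273*(1/335527) - 55766) = 373882/(278273/335527 - 55766) = 373882/(-18710720409/335527) = 373882*(-335527/18710720409) = -125447505814/18710720409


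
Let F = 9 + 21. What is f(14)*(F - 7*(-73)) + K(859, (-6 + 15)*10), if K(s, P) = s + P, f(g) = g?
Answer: 8523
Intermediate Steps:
F = 30
K(s, P) = P + s
f(14)*(F - 7*(-73)) + K(859, (-6 + 15)*10) = 14*(30 - 7*(-73)) + ((-6 + 15)*10 + 859) = 14*(30 + 511) + (9*10 + 859) = 14*541 + (90 + 859) = 7574 + 949 = 8523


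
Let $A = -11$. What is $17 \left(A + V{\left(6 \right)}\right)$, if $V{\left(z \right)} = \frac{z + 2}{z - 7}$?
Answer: $-323$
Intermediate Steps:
$V{\left(z \right)} = \frac{2 + z}{-7 + z}$
$17 \left(A + V{\left(6 \right)}\right) = 17 \left(-11 + \frac{2 + 6}{-7 + 6}\right) = 17 \left(-11 + \frac{1}{-1} \cdot 8\right) = 17 \left(-11 - 8\right) = 17 \left(-19\right) = -323$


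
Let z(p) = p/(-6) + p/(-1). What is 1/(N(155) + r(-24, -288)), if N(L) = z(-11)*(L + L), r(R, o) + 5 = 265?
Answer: 3/12715 ≈ 0.00023594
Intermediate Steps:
z(p) = -7*p/6 (z(p) = p*(-⅙) + p*(-1) = -p/6 - p = -7*p/6)
r(R, o) = 260 (r(R, o) = -5 + 265 = 260)
N(L) = 77*L/3 (N(L) = (-7/6*(-11))*(L + L) = 77*(2*L)/6 = 77*L/3)
1/(N(155) + r(-24, -288)) = 1/((77/3)*155 + 260) = 1/(11935/3 + 260) = 1/(12715/3) = 3/12715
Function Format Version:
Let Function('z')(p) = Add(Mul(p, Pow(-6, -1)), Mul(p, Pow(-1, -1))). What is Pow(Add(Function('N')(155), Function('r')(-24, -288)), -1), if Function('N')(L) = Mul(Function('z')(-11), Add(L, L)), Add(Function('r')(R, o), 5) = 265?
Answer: Rational(3, 12715) ≈ 0.00023594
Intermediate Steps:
Function('z')(p) = Mul(Rational(-7, 6), p) (Function('z')(p) = Add(Mul(p, Rational(-1, 6)), Mul(p, -1)) = Add(Mul(Rational(-1, 6), p), Mul(-1, p)) = Mul(Rational(-7, 6), p))
Function('r')(R, o) = 260 (Function('r')(R, o) = Add(-5, 265) = 260)
Function('N')(L) = Mul(Rational(77, 3), L) (Function('N')(L) = Mul(Mul(Rational(-7, 6), -11), Add(L, L)) = Mul(Rational(77, 6), Mul(2, L)) = Mul(Rational(77, 3), L))
Pow(Add(Function('N')(155), Function('r')(-24, -288)), -1) = Pow(Add(Mul(Rational(77, 3), 155), 260), -1) = Pow(Add(Rational(11935, 3), 260), -1) = Pow(Rational(12715, 3), -1) = Rational(3, 12715)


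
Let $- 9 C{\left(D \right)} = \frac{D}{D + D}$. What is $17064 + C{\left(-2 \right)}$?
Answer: $\frac{307151}{18} \approx 17064.0$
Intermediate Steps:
$C{\left(D \right)} = - \frac{1}{18}$ ($C{\left(D \right)} = - \frac{D \frac{1}{D + D}}{9} = - \frac{D \frac{1}{2 D}}{9} = \left(- \frac{1}{9}\right) \frac{1}{2} = - \frac{1}{18}$)
$17064 + C{\left(-2 \right)} = 17064 - \frac{1}{18} = \frac{307151}{18}$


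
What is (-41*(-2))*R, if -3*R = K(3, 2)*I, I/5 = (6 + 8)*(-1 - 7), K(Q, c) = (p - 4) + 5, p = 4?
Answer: 229600/3 ≈ 76533.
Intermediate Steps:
K(Q, c) = 5 (K(Q, c) = (4 - 4) + 5 = 0 + 5 = 5)
I = -560 (I = 5*((6 + 8)*(-1 - 7)) = 5*(14*(-8)) = 5*(-112) = -560)
R = 2800/3 (R = -5*(-560)/3 = -1/3*(-2800) = 2800/3 ≈ 933.33)
(-41*(-2))*R = -41*(-2)*(2800/3) = 82*(2800/3) = 229600/3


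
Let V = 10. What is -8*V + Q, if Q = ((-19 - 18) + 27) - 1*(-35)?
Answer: -55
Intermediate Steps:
Q = 25 (Q = (-37 + 27) + 35 = -10 + 35 = 25)
-8*V + Q = -8*10 + 25 = -80 + 25 = -55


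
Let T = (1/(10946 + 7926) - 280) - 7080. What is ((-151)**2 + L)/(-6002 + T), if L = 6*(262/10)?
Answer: -2166335752/1260838315 ≈ -1.7182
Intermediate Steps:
T = -138897919/18872 (T = (1/18872 - 280) - 7080 = -5284159/18872 - 7080 = -138897919/18872 ≈ -7360.0)
L = 786/5 (L = 6*(262*(1/10)) = 6*(131/5) = 786/5 ≈ 157.20)
((-151)**2 + L)/(-6002 + T) = ((-151)**2 + 786/5)/(-6002 - 138897919/18872) = (22801 + 786/5)/(-252167663/18872) = (114791/5)*(-18872/252167663) = -2166335752/1260838315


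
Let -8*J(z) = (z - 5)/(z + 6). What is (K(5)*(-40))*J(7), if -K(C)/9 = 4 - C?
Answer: 90/13 ≈ 6.9231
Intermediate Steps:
J(z) = -(-5 + z)/(8*(6 + z)) (J(z) = -(z - 5)/(8*(z + 6)) = -(-5 + z)/(8*(6 + z)))
K(C) = -36 + 9*C (K(C) = -9*(4 - C) = -36 + 9*C)
(K(5)*(-40))*J(7) = ((-36 + 9*5)*(-40))*((5 - 1*7)/(8*(6 + 7))) = ((-36 + 45)*(-40))*((1/8)*(5 - 7)/13) = (9*(-40))*((1/8)*(1/13)*(-2)) = -360*(-1/52) = 90/13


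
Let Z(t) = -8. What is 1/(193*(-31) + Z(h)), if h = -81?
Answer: -1/5991 ≈ -0.00016692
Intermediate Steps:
1/(193*(-31) + Z(h)) = 1/(193*(-31) - 8) = 1/(-5983 - 8) = 1/(-5991) = -1/5991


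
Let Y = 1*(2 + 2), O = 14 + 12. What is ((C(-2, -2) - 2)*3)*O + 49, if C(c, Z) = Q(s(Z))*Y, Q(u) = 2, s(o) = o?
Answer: 517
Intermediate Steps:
O = 26
Y = 4 (Y = 1*4 = 4)
C(c, Z) = 8 (C(c, Z) = 2*4 = 8)
((C(-2, -2) - 2)*3)*O + 49 = ((8 - 2)*3)*26 + 49 = (6*3)*26 + 49 = 18*26 + 49 = 468 + 49 = 517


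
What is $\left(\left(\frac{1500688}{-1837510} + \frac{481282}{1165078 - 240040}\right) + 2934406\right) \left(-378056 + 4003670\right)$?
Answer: $\frac{502329296424087664007694}{47215738205} \approx 1.0639 \cdot 10^{13}$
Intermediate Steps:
$\left(\left(\frac{1500688}{-1837510} + \frac{481282}{1165078 - 240040}\right) + 2934406\right) \left(-378056 + 4003670\right) = \left(\left(1500688 \left(- \frac{1}{1837510}\right) + \frac{481282}{1165078 - 240040}\right) + 2934406\right) 3625614 = \left(\left(- \frac{750344}{918755} + \frac{481282}{925038}\right) + 2934406\right) 3625614 = \left(\left(- \frac{750344}{918755} + 481282 \cdot \frac{1}{925038}\right) + 2934406\right) 3625614 = \left(\left(- \frac{750344}{918755} + \frac{240641}{462519}\right) + 2934406\right) 3625614 = \left(- \frac{125958234581}{424941643845} + 2934406\right) 3625614 = \frac{1246951183390396489}{424941643845} \cdot 3625614 = \frac{502329296424087664007694}{47215738205}$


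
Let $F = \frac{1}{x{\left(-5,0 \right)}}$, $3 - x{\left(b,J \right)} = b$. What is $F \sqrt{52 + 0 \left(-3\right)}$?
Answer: $\frac{\sqrt{13}}{4} \approx 0.90139$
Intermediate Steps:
$x{\left(b,J \right)} = 3 - b$
$F = \frac{1}{8}$ ($F = \frac{1}{3 - -5} = \frac{1}{3 + 5} = \frac{1}{8} \approx 0.125$)
$F \sqrt{52 + 0 \left(-3\right)} = \frac{\sqrt{52 + 0 \left(-3\right)}}{8} = \frac{\sqrt{52 + 0}}{8} = \frac{\sqrt{52}}{8} = \frac{2 \sqrt{13}}{8} = \frac{\sqrt{13}}{4}$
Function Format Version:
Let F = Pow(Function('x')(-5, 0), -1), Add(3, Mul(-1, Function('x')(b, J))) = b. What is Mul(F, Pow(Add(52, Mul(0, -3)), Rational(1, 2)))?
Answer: Mul(Rational(1, 4), Pow(13, Rational(1, 2))) ≈ 0.90139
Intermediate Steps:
Function('x')(b, J) = Add(3, Mul(-1, b))
F = Rational(1, 8) (F = Pow(Add(3, Mul(-1, -5)), -1) = Pow(Add(3, 5), -1) = Pow(8, -1) = Rational(1, 8) ≈ 0.12500)
Mul(F, Pow(Add(52, Mul(0, -3)), Rational(1, 2))) = Mul(Rational(1, 8), Pow(Add(52, Mul(0, -3)), Rational(1, 2))) = Mul(Rational(1, 8), Pow(Add(52, 0), Rational(1, 2))) = Mul(Rational(1, 8), Pow(52, Rational(1, 2))) = Mul(Rational(1, 8), Mul(2, Pow(13, Rational(1, 2)))) = Mul(Rational(1, 4), Pow(13, Rational(1, 2)))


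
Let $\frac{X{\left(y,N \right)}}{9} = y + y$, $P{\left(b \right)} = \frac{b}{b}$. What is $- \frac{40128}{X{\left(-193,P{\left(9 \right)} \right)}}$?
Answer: $\frac{6688}{579} \approx 11.551$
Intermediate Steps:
$P{\left(b \right)} = 1$
$X{\left(y,N \right)} = 18 y$ ($X{\left(y,N \right)} = 9 \left(y + y\right) = 9 \cdot 2 y = 18 y$)
$- \frac{40128}{X{\left(-193,P{\left(9 \right)} \right)}} = - \frac{40128}{18 \left(-193\right)} = - \frac{40128}{-3474} = \left(-40128\right) \left(- \frac{1}{3474}\right) = \frac{6688}{579}$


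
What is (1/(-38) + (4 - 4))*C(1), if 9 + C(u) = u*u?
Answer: 4/19 ≈ 0.21053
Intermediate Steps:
C(u) = -9 + u² (C(u) = -9 + u*u = -9 + u²)
(1/(-38) + (4 - 4))*C(1) = (1/(-38) + (4 - 4))*(-9 + 1²) = (-1/38 + 0)*(-9 + 1) = -1/38*(-8) = 4/19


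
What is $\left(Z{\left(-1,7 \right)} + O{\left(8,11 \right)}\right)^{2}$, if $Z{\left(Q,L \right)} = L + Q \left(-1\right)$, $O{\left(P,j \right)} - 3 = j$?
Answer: $484$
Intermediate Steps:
$O{\left(P,j \right)} = 3 + j$
$Z{\left(Q,L \right)} = L - Q$
$\left(Z{\left(-1,7 \right)} + O{\left(8,11 \right)}\right)^{2} = \left(\left(7 - -1\right) + \left(3 + 11\right)\right)^{2} = \left(\left(7 + 1\right) + 14\right)^{2} = \left(8 + 14\right)^{2} = 22^{2} = 484$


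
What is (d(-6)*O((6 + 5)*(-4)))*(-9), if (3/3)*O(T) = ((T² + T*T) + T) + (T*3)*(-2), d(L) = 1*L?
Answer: 220968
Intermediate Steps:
d(L) = L
O(T) = -5*T + 2*T² (O(T) = ((T² + T*T) + T) + (T*3)*(-2) = ((T² + T²) + T) + (3*T)*(-2) = (2*T² + T) - 6*T = (T + 2*T²) - 6*T = -5*T + 2*T²)
(d(-6)*O((6 + 5)*(-4)))*(-9) = -6*(6 + 5)*(-4)*(-5 + 2*((6 + 5)*(-4)))*(-9) = -6*11*(-4)*(-5 + 2*(11*(-4)))*(-9) = -(-264)*(-5 + 2*(-44))*(-9) = -(-264)*(-5 - 88)*(-9) = -(-264)*(-93)*(-9) = -6*4092*(-9) = -24552*(-9) = 220968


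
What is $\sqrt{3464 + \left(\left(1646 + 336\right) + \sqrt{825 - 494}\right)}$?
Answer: $\sqrt{5446 + \sqrt{331}} \approx 73.92$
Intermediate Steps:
$\sqrt{3464 + \left(\left(1646 + 336\right) + \sqrt{825 - 494}\right)} = \sqrt{3464 + \left(1982 + \sqrt{331}\right)} = \sqrt{5446 + \sqrt{331}}$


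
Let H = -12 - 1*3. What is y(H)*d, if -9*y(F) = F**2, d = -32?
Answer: 800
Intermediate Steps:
H = -15 (H = -12 - 3 = -15)
y(F) = -F**2/9
y(H)*d = -1/9*(-15)**2*(-32) = -1/9*225*(-32) = -25*(-32) = 800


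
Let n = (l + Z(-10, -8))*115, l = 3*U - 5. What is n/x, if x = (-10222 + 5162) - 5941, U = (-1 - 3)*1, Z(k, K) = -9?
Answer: 2990/11001 ≈ 0.27179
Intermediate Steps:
U = -4 (U = -4*1 = -4)
x = -11001 (x = -5060 - 5941 = -11001)
l = -17 (l = 3*(-4) - 5 = -12 - 5 = -17)
n = -2990 (n = (-17 - 9)*115 = -26*115 = -2990)
n/x = -2990/(-11001) = -2990*(-1/11001) = 2990/11001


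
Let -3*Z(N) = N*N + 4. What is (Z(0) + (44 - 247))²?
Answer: 375769/9 ≈ 41752.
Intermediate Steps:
Z(N) = -4/3 - N²/3 (Z(N) = -(N*N + 4)/3 = -(N² + 4)/3 = -(4 + N²)/3 = -4/3 - N²/3)
(Z(0) + (44 - 247))² = ((-4/3 - ⅓*0²) + (44 - 247))² = ((-4/3 - ⅓*0) - 203)² = ((-4/3 + 0) - 203)² = (-4/3 - 203)² = (-613/3)² = 375769/9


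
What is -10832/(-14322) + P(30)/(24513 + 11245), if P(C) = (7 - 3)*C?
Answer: 97262324/128031519 ≈ 0.75968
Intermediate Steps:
P(C) = 4*C
-10832/(-14322) + P(30)/(24513 + 11245) = -10832/(-14322) + (4*30)/(24513 + 11245) = -10832*(-1/14322) + 120/35758 = 5416/7161 + 120*(1/35758) = 5416/7161 + 60/17879 = 97262324/128031519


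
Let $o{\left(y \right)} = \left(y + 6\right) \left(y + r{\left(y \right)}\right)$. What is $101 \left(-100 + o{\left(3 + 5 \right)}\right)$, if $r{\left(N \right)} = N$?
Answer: $12524$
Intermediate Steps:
$o{\left(y \right)} = 2 y \left(6 + y\right)$ ($o{\left(y \right)} = \left(y + 6\right) \left(y + y\right) = \left(6 + y\right) 2 y = 2 y \left(6 + y\right)$)
$101 \left(-100 + o{\left(3 + 5 \right)}\right) = 101 \left(-100 + 2 \left(3 + 5\right) \left(6 + \left(3 + 5\right)\right)\right) = 101 \left(-100 + 2 \cdot 8 \left(6 + 8\right)\right) = 101 \left(-100 + 2 \cdot 8 \cdot 14\right) = 101 \left(-100 + 224\right) = 101 \cdot 124 = 12524$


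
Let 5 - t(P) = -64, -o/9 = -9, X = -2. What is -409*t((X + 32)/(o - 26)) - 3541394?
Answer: -3569615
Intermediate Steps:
o = 81 (o = -9*(-9) = 81)
t(P) = 69 (t(P) = 5 - 1*(-64) = 5 + 64 = 69)
-409*t((X + 32)/(o - 26)) - 3541394 = -409*69 - 3541394 = -28221 - 3541394 = -3569615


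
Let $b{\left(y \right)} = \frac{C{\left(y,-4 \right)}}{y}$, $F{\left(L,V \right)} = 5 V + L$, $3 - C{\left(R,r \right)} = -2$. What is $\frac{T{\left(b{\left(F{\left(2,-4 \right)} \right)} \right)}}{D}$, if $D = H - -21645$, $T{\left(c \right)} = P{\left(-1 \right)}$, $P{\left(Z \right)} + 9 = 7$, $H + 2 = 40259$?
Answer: $- \frac{1}{30951} \approx -3.2309 \cdot 10^{-5}$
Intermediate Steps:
$C{\left(R,r \right)} = 5$ ($C{\left(R,r \right)} = 3 - -2 = 3 + 2 = 5$)
$H = 40257$ ($H = -2 + 40259 = 40257$)
$P{\left(Z \right)} = -2$ ($P{\left(Z \right)} = -9 + 7 = -2$)
$F{\left(L,V \right)} = L + 5 V$
$b{\left(y \right)} = \frac{5}{y}$
$T{\left(c \right)} = -2$
$D = 61902$ ($D = 40257 - -21645 = 40257 + 21645 = 61902$)
$\frac{T{\left(b{\left(F{\left(2,-4 \right)} \right)} \right)}}{D} = - \frac{2}{61902} = \left(-2\right) \frac{1}{61902} = - \frac{1}{30951}$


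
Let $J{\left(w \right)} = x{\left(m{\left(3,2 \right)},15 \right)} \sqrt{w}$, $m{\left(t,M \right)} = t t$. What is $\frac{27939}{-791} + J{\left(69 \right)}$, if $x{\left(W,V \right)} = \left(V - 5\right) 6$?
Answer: $- \frac{27939}{791} + 60 \sqrt{69} \approx 463.08$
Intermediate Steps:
$m{\left(t,M \right)} = t^{2}$
$x{\left(W,V \right)} = -30 + 6 V$ ($x{\left(W,V \right)} = \left(-5 + V\right) 6 = -30 + 6 V$)
$J{\left(w \right)} = 60 \sqrt{w}$ ($J{\left(w \right)} = \left(-30 + 6 \cdot 15\right) \sqrt{w} = \left(-30 + 90\right) \sqrt{w} = 60 \sqrt{w}$)
$\frac{27939}{-791} + J{\left(69 \right)} = \frac{27939}{-791} + 60 \sqrt{69} = 27939 \left(- \frac{1}{791}\right) + 60 \sqrt{69} = - \frac{27939}{791} + 60 \sqrt{69}$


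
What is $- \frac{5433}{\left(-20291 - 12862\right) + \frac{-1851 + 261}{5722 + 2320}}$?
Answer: $\frac{7282031}{44436336} \approx 0.16388$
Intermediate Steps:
$- \frac{5433}{\left(-20291 - 12862\right) + \frac{-1851 + 261}{5722 + 2320}} = - \frac{5433}{-33153 - \frac{1590}{8042}} = - \frac{5433}{-33153 - \frac{795}{4021}} = - \frac{5433}{- \frac{133309008}{4021}} = \left(-5433\right) \left(- \frac{4021}{133309008}\right) = \frac{7282031}{44436336}$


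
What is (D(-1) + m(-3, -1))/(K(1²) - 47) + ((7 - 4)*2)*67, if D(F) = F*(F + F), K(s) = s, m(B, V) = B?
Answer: 18493/46 ≈ 402.02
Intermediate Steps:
D(F) = 2*F² (D(F) = F*(2*F) = 2*F²)
(D(-1) + m(-3, -1))/(K(1²) - 47) + ((7 - 4)*2)*67 = (2*(-1)² - 3)/(1² - 47) + ((7 - 4)*2)*67 = (2*1 - 3)/(1 - 47) + (3*2)*67 = (2 - 3)/(-46) + 6*67 = -1*(-1/46) + 402 = 1/46 + 402 = 18493/46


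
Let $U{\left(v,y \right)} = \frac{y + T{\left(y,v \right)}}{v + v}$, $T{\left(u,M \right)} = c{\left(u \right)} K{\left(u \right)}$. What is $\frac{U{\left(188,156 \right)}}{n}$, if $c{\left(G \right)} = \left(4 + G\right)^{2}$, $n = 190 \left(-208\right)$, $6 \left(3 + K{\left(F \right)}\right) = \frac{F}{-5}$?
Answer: $\frac{52441}{3714880} \approx 0.014116$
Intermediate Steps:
$K{\left(F \right)} = -3 - \frac{F}{30}$ ($K{\left(F \right)} = -3 + \frac{F \frac{1}{-5}}{6} = -3 + \frac{F \left(- \frac{1}{5}\right)}{6} = -3 + \frac{\left(- \frac{1}{5}\right) F}{6} = -3 - \frac{F}{30}$)
$n = -39520$
$T{\left(u,M \right)} = \left(4 + u\right)^{2} \left(-3 - \frac{u}{30}\right)$
$U{\left(v,y \right)} = \frac{y + \frac{\left(4 + y\right)^{2} \left(-90 - y\right)}{30}}{2 v}$ ($U{\left(v,y \right)} = \frac{y + \frac{\left(4 + y\right)^{2} \left(-90 - y\right)}{30}}{v + v} = \frac{y + \frac{\left(4 + y\right)^{2} \left(-90 - y\right)}{30}}{2 v}$)
$\frac{U{\left(188,156 \right)}}{n} = \frac{\frac{1}{60} \cdot \frac{1}{188} \left(30 \cdot 156 - \left(4 + 156\right)^{2} \left(90 + 156\right)\right)}{-39520} = \frac{1}{60} \cdot \frac{1}{188} \left(4680 - 160^{2} \cdot 246\right) \left(- \frac{1}{39520}\right) = \frac{1}{60} \cdot \frac{1}{188} \left(4680 - 25600 \cdot 246\right) \left(- \frac{1}{39520}\right) = \frac{1}{60} \cdot \frac{1}{188} \left(4680 - 6297600\right) \left(- \frac{1}{39520}\right) = \frac{1}{60} \cdot \frac{1}{188} \left(-6292920\right) \left(- \frac{1}{39520}\right) = \left(- \frac{52441}{94}\right) \left(- \frac{1}{39520}\right) = \frac{52441}{3714880}$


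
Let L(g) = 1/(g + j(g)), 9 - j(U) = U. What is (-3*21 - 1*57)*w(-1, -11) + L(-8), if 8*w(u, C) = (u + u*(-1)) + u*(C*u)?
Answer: 1486/9 ≈ 165.11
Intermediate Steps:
j(U) = 9 - U
w(u, C) = C*u²/8 (w(u, C) = ((u + u*(-1)) + u*(C*u))/8 = ((u - u) + C*u²)/8 = (0 + C*u²)/8 = (C*u²)/8 = C*u²/8)
L(g) = ⅑ (L(g) = 1/(g + (9 - g)) = 1/9 = ⅑)
(-3*21 - 1*57)*w(-1, -11) + L(-8) = (-3*21 - 1*57)*((⅛)*(-11)*(-1)²) + ⅑ = (-63 - 57)*((⅛)*(-11)*1) + ⅑ = -120*(-11/8) + ⅑ = 165 + ⅑ = 1486/9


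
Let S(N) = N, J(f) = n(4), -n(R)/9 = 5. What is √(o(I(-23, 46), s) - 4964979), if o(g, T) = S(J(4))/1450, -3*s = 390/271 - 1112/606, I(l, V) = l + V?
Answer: I*√417554736510/290 ≈ 2228.2*I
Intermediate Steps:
n(R) = -45 (n(R) = -9*5 = -45)
J(f) = -45
I(l, V) = V + l
s = 32506/246339 (s = -(390/271 - 1112/606)/3 = -(390*(1/271) - 1112*1/606)/3 = -(390/271 - 556/303)/3 = -⅓*(-32506/82113) = 32506/246339 ≈ 0.13196)
o(g, T) = -9/290 (o(g, T) = -45/1450 = -45*1/1450 = -9/290)
√(o(I(-23, 46), s) - 4964979) = √(-9/290 - 4964979) = √(-1439843919/290) = I*√417554736510/290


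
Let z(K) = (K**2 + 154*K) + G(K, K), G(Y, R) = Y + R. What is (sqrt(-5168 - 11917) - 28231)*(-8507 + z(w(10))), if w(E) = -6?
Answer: 265569017 - 9407*I*sqrt(17085) ≈ 2.6557e+8 - 1.2296e+6*I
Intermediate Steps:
G(Y, R) = R + Y
z(K) = K**2 + 156*K (z(K) = (K**2 + 154*K) + (K + K) = (K**2 + 154*K) + 2*K = K**2 + 156*K)
(sqrt(-5168 - 11917) - 28231)*(-8507 + z(w(10))) = (sqrt(-5168 - 11917) - 28231)*(-8507 - 6*(156 - 6)) = (sqrt(-17085) - 28231)*(-8507 - 6*150) = (I*sqrt(17085) - 28231)*(-8507 - 900) = (-28231 + I*sqrt(17085))*(-9407) = 265569017 - 9407*I*sqrt(17085)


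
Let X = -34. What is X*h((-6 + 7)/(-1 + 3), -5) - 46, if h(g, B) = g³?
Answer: -201/4 ≈ -50.250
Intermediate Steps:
X*h((-6 + 7)/(-1 + 3), -5) - 46 = -34*(-6 + 7)³/(-1 + 3)³ - 46 = -34*(1/2)³ - 46 = -34*(1*(½))³ - 46 = -34*(½)³ - 46 = -34*⅛ - 46 = -17/4 - 46 = -201/4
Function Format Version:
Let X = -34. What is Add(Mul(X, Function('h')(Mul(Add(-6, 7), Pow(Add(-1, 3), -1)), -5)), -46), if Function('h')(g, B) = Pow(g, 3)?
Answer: Rational(-201, 4) ≈ -50.250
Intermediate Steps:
Add(Mul(X, Function('h')(Mul(Add(-6, 7), Pow(Add(-1, 3), -1)), -5)), -46) = Add(Mul(-34, Pow(Mul(Add(-6, 7), Pow(Add(-1, 3), -1)), 3)), -46) = Add(Mul(-34, Pow(Mul(1, Pow(2, -1)), 3)), -46) = Add(Mul(-34, Pow(Mul(1, Rational(1, 2)), 3)), -46) = Add(Mul(-34, Pow(Rational(1, 2), 3)), -46) = Add(Mul(-34, Rational(1, 8)), -46) = Add(Rational(-17, 4), -46) = Rational(-201, 4)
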